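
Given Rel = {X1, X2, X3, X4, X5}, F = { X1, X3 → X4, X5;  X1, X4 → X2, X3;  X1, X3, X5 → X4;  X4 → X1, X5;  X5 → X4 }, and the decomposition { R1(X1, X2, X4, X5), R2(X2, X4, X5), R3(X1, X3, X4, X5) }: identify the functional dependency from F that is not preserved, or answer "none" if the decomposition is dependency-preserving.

none

X1, X3 → X4, X5 lies within R3.
X1, X4 → X2, X3: restricted closure across fragments reaches X2, X3.
X1, X3, X5 → X4 lies within R3.
X4 → X1, X5 lies within R1.
X5 → X4 lies within R1.
Every dependency is enforceable on the fragments, so the decomposition is dependency-preserving.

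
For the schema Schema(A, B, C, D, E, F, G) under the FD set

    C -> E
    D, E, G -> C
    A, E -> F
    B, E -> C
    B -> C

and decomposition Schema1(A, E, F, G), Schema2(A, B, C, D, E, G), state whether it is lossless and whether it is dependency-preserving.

lossless and dependency-preserving

Lossless test: (A, E, G)⁺ = {A, E, F, G}, which contains all of one fragment — lossless.
Dependency preservation: every FD's attributes lie within a single fragment, so each can be enforced locally — preserved.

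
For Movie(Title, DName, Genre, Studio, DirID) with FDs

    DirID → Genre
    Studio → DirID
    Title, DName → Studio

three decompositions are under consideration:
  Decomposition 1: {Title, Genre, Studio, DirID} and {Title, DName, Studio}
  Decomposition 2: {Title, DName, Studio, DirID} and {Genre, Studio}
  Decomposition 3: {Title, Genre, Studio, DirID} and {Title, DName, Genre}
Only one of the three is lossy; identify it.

Decomposition 3

Decomposition 1: common = {Title, Studio}, closure = {Title, Genre, Studio, DirID} → lossless.
Decomposition 2: common = {Studio}, closure = {Genre, Studio, DirID} → lossless.
Decomposition 3: common = {Title, Genre}, closure = {Title, Genre} → lossy.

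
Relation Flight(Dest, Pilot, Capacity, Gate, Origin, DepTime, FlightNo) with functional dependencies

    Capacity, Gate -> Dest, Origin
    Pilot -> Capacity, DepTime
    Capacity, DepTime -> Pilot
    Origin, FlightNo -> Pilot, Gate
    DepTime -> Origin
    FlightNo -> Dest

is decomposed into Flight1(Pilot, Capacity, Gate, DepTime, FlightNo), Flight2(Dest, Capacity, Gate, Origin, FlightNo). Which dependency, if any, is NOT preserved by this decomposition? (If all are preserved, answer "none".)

DepTime -> Origin

Check DepTime → Origin: no single fragment contains all of {Origin, DepTime}, and the restricted closure of {DepTime} across the fragments never reaches {Origin}.
Capacity, Gate → Dest, Origin is preserved.
Pilot → Capacity, DepTime is preserved.
Capacity, DepTime → Pilot is preserved.
Origin, FlightNo → Pilot, Gate is preserved.
FlightNo → Dest is preserved.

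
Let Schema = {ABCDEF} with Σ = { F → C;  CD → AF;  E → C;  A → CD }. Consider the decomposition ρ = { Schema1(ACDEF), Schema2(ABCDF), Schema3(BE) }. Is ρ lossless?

No

Chase test. Columns are ABCDEF; row i has aⱼ where attribute j ∈ Schemai, else bᵢⱼ.
Initial tableau (one row per fragment):
  row 1: a1 b12 a3 a4 a5 a6
  row 2: a1 a2 a3 a4 b25 a6
  row 3: b31 a2 b33 b34 a5 b36
Rows 1 and 3 agree on E; apply E→C and equate their C entries.
No row becomes fully distinguished — the join is lossy.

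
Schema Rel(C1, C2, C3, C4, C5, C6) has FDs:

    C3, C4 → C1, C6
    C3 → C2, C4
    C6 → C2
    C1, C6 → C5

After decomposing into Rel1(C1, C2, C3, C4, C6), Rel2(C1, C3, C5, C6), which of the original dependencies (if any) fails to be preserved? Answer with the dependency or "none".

C3, C4 → C1, C6 lies within Rel1.
C3 → C2, C4 lies within Rel1.
C6 → C2 lies within Rel1.
C1, C6 → C5 lies within Rel2.
Every dependency is enforceable on the fragments, so the decomposition is dependency-preserving.

none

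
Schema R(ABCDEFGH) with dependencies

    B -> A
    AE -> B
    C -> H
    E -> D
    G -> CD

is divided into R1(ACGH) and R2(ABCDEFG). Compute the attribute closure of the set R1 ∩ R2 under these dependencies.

ACDGH

R1 ∩ R2 = {ACG}.
C → H applies, adding H
G → CD applies, adding D
Closure: {ACDGH}.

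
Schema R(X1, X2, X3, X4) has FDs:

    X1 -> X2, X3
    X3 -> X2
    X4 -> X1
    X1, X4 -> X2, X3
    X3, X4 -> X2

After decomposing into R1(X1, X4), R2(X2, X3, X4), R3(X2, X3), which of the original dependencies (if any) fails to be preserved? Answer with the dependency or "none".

Check X1 → X2, X3: no single fragment contains all of {X1, X2, X3}, and the restricted closure of {X1} across the fragments never reaches {X2, X3}.
X3 → X2 is preserved.
X4 → X1 is preserved.
X1, X4 → X2, X3 is preserved.
X3, X4 → X2 is preserved.

X1 -> X2, X3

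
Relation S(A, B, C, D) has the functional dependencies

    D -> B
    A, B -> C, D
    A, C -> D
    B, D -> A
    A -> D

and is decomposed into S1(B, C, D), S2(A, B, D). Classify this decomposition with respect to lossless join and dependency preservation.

Lossless test: (B, D)⁺ = {A, B, C, D}, which contains all of one fragment — lossless.
Dependency preservation: A, B → C, D; A, C → D are not contained in any single fragment, but the restricted closure of each left-hand side across the fragments still reaches the right-hand side; the remaining FDs each lie inside some fragment. All dependencies are preserved.

lossless and dependency-preserving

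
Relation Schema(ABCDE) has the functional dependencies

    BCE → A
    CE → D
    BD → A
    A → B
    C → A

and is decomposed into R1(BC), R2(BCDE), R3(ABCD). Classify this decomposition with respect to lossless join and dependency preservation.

lossless and dependency-preserving

Lossless test (chase): Rows 2 and 3 agree on BD; apply BD→A and equate their A entries. Rows 1 and 2 agree on C; apply C→A and equate their A entries. Row 2 is now all distinguished symbols — the join is lossless.
Dependency preservation: BCE → A is not contained in any single fragment, but the restricted closure of its left-hand side across the fragments still reaches the right-hand side; the remaining FDs each lie inside some fragment. All dependencies are preserved.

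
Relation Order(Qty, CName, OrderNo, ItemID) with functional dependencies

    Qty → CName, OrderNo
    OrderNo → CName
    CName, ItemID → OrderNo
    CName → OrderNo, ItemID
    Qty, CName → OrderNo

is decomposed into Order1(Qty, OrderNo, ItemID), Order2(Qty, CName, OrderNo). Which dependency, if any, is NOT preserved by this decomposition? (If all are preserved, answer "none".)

none

Qty → CName, OrderNo lies within Order2.
OrderNo → CName lies within Order2.
CName, ItemID → OrderNo: restricted closure across fragments reaches OrderNo.
CName → OrderNo, ItemID: restricted closure across fragments reaches OrderNo, ItemID.
Qty, CName → OrderNo lies within Order2.
Every dependency is enforceable on the fragments, so the decomposition is dependency-preserving.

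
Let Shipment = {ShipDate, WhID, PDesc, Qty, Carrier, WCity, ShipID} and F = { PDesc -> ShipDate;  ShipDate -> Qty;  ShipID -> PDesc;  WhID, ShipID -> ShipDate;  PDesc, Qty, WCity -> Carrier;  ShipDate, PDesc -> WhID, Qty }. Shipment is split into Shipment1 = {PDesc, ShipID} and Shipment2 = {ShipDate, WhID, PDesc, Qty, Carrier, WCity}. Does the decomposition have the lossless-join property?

Common attributes: Shipment1 ∩ Shipment2 = {PDesc}.
Closure of {PDesc}: PDesc → ShipDate applies, adding ShipDate; ShipDate → Qty applies, adding Qty; ShipDate, PDesc → WhID, Qty applies, adding WhID. So (PDesc)⁺ = {ShipDate, WhID, PDesc, Qty}.
The closure contains neither all of Shipment1 = {PDesc, ShipID} nor all of Shipment2 = {ShipDate, WhID, PDesc, Qty, Carrier, WCity}, so the common attributes are not a superkey of either fragment. The join is lossy.

No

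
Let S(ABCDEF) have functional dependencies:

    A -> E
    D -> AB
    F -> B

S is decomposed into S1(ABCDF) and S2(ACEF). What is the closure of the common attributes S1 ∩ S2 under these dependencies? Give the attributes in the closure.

S1 ∩ S2 = {ACF}.
A → E applies, adding E
F → B applies, adding B
Closure: {ABCEF}.

ABCEF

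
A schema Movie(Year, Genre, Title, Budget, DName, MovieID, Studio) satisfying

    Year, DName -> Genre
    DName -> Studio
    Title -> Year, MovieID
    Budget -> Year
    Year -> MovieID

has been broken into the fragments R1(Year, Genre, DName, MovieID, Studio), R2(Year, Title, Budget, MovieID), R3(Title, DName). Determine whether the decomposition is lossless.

No

Chase test. Columns are Year, Genre, Title, Budget, DName, MovieID, Studio; row i has aⱼ where attribute j ∈ Ri, else bᵢⱼ.
Initial tableau (one row per fragment):
  row 1: a1 a2 b13 b14 a5 a6 a7
  row 2: a1 b22 a3 a4 b25 a6 b27
  row 3: b31 b32 a3 b34 a5 b36 b37
Rows 1 and 3 agree on DName; apply DName→Studio and equate their Studio entries.
Rows 2 and 3 agree on Title; apply Title→Year, MovieID and equate their Year, MovieID entries.
Rows 1 and 3 agree on Year, DName; apply Year, DName→Genre and equate their Genre entries.
No row becomes fully distinguished — the join is lossy.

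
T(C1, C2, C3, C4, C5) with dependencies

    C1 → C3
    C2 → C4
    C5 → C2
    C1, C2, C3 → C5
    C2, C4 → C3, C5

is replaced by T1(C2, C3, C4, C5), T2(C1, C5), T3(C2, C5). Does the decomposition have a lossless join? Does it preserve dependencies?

Lossless test (chase): Rows 1 and 3 agree on C2; apply C2→C4 and equate their C4 entries. Rows 1 and 2 agree on C5; apply C5→C2 and equate their C2 entries. Rows 1 and 3 agree on C2, C4; apply C2, C4→C3, C5 and equate their C3, C5 entries. Rows 1 and 2 agree on C2; apply C2→C4 and equate their C4 entries. Rows 1 and 2 agree on C2, C4; apply C2, C4→C3, C5 and equate their C3, C5 entries. Row 2 is now all distinguished symbols — the join is lossless.
Dependency preservation: the restricted closure of {C1} across the fragments never reaches {C3}, so C1 → C3 cannot be enforced without a join — not preserved.

lossless but not dependency-preserving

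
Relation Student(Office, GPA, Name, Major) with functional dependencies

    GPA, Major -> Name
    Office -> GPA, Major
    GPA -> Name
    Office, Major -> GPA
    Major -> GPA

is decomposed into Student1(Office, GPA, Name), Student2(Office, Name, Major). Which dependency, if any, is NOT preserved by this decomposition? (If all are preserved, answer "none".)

Major -> GPA

Check Major → GPA: no single fragment contains all of {GPA, Major}, and the restricted closure of {Major} across the fragments never reaches {GPA}.
GPA, Major → Name is preserved.
Office → GPA, Major is preserved.
GPA → Name is preserved.
Office, Major → GPA is preserved.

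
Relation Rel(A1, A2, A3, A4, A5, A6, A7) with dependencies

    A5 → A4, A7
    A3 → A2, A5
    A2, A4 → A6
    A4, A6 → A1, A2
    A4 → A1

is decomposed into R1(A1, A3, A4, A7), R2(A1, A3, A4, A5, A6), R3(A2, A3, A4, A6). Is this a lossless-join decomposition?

Yes

Chase test. Columns are A1, A2, A3, A4, A5, A6, A7; row i has aⱼ where attribute j ∈ Ri, else bᵢⱼ.
Initial tableau (one row per fragment):
  row 1: a1 b12 a3 a4 b15 b16 a7
  row 2: a1 b22 a3 a4 a5 a6 b27
  row 3: b31 a2 a3 a4 b35 a6 b37
Rows 1 and 2 agree on A3; apply A3→A2, A5 and equate their A2, A5 entries.
Rows 1 and 3 agree on A3; apply A3→A2, A5 and equate their A2, A5 entries.
Rows 1 and 2 agree on A2, A4; apply A2, A4→A6 and equate their A6 entries.
Rows 1 and 3 agree on A4, A6; apply A4, A6→A1, A2 and equate their A1, A2 entries.
Rows 1 and 2 agree on A5; apply A5→A4, A7 and equate their A4, A7 entries.
Rows 1 and 3 agree on A5; apply A5→A4, A7 and equate their A4, A7 entries.
Row 1 is now all distinguished symbols — the join is lossless.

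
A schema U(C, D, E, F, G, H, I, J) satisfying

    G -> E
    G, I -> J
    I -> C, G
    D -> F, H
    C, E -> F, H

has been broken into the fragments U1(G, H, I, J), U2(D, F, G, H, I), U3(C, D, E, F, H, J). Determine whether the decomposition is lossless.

Chase test. Columns are C, D, E, F, G, H, I, J; row i has aⱼ where attribute j ∈ Ui, else bᵢⱼ.
Initial tableau (one row per fragment):
  row 1: b11 b12 b13 b14 a5 a6 a7 a8
  row 2: b21 a2 b23 a4 a5 a6 a7 b28
  row 3: a1 a2 a3 a4 b35 a6 b37 a8
Rows 1 and 2 agree on G; apply G→E and equate their E entries.
Rows 1 and 2 agree on G, I; apply G, I→J and equate their J entries.
Rows 1 and 2 agree on I; apply I→C, G and equate their C, G entries.
Rows 1 and 2 agree on C, E; apply C, E→F, H and equate their F, H entries.
No row becomes fully distinguished — the join is lossy.

No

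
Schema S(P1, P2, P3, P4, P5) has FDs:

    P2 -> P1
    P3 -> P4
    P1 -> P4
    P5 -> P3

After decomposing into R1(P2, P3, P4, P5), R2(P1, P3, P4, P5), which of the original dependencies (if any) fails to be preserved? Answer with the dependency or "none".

P2 -> P1

Check P2 → P1: no single fragment contains all of {P1, P2}, and the restricted closure of {P2} across the fragments never reaches {P1}.
P3 → P4 is preserved.
P1 → P4 is preserved.
P5 → P3 is preserved.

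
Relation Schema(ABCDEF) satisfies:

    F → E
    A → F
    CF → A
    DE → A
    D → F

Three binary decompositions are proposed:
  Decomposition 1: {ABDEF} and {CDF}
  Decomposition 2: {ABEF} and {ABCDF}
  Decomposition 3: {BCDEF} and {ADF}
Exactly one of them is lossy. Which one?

Decomposition 1: common = {DF}, closure = {ADEF} → lossy.
Decomposition 2: common = {ABF}, closure = {ABEF} → lossless.
Decomposition 3: common = {DF}, closure = {ADEF} → lossless.

Decomposition 1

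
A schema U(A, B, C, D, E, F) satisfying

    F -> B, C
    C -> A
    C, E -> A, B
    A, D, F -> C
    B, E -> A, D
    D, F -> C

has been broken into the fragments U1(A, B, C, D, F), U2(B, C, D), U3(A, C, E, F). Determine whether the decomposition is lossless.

No

Chase test. Columns are A, B, C, D, E, F; row i has aⱼ where attribute j ∈ Ui, else bᵢⱼ.
Initial tableau (one row per fragment):
  row 1: a1 a2 a3 a4 b15 a6
  row 2: b21 a2 a3 a4 b25 b26
  row 3: a1 b32 a3 b34 a5 a6
Rows 1 and 3 agree on F; apply F→B, C and equate their B, C entries.
Rows 1 and 2 agree on C; apply C→A and equate their A entries.
No row becomes fully distinguished — the join is lossy.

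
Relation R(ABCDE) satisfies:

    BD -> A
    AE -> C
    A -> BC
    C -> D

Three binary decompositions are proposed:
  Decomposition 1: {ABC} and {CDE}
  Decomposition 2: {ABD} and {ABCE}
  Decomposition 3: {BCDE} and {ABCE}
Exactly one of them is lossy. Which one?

Decomposition 1: common = {C}, closure = {CD} → lossy.
Decomposition 2: common = {AB}, closure = {ABCD} → lossless.
Decomposition 3: common = {BCE}, closure = {ABCDE} → lossless.

Decomposition 1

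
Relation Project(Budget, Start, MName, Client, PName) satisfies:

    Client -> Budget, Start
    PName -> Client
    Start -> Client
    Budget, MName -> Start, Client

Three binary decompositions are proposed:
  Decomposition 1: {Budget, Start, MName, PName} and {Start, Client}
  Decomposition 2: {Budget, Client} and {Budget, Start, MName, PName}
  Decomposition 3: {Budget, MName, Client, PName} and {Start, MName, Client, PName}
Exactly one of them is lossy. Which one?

Decomposition 1: common = {Start}, closure = {Budget, Start, Client} → lossless.
Decomposition 2: common = {Budget}, closure = {Budget} → lossy.
Decomposition 3: common = {MName, Client, PName}, closure = {Budget, Start, MName, Client, PName} → lossless.

Decomposition 2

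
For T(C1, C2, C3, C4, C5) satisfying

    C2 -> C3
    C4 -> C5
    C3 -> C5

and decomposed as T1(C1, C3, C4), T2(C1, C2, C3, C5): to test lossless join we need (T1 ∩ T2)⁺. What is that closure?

C1, C3, C5

T1 ∩ T2 = {C1, C3}.
C3 → C5 applies, adding C5
Closure: {C1, C3, C5}.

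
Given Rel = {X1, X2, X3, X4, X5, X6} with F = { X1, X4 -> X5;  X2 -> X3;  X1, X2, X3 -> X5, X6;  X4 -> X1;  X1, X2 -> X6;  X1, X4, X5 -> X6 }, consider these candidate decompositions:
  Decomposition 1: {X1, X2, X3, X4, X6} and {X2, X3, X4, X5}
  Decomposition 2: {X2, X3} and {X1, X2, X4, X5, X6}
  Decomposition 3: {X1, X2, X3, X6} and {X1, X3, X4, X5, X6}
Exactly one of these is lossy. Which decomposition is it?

Decomposition 3

Decomposition 1: common = {X2, X3, X4}, closure = {X1, X2, X3, X4, X5, X6} → lossless.
Decomposition 2: common = {X2}, closure = {X2, X3} → lossless.
Decomposition 3: common = {X1, X3, X6}, closure = {X1, X3, X6} → lossy.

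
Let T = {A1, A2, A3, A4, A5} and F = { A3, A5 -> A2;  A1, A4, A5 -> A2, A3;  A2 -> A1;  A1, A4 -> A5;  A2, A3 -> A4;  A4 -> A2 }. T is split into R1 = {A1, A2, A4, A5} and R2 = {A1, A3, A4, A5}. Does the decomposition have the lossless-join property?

Yes

Common attributes: R1 ∩ R2 = {A1, A4, A5}.
Closure of {A1, A4, A5}: A1, A4, A5 → A2, A3 applies, adding A2, A3. So (A1, A4, A5)⁺ = {A1, A2, A3, A4, A5}.
This closure contains every attribute of R1, so R1 ∩ R2 → R1. The join is lossless.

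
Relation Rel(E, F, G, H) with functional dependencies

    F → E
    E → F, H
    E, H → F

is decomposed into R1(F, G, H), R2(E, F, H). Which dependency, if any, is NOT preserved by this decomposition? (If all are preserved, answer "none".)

F → E lies within R2.
E → F, H lies within R2.
E, H → F lies within R2.
Every dependency is enforceable on the fragments, so the decomposition is dependency-preserving.

none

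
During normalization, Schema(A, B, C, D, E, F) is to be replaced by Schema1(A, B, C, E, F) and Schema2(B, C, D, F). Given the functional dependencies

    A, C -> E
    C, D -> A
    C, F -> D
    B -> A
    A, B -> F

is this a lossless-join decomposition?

Common attributes: Schema1 ∩ Schema2 = {B, C, F}.
Closure of {B, C, F}: C, F → D applies, adding D; B → A applies, adding A; A, C → E applies, adding E. So (B, C, F)⁺ = {A, B, C, D, E, F}.
This closure contains every attribute of Schema1, so Schema1 ∩ Schema2 → Schema1. The join is lossless.

Yes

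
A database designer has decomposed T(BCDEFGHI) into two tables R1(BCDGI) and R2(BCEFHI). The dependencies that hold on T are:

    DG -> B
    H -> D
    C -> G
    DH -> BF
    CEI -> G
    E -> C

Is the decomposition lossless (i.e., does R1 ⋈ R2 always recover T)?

Common attributes: R1 ∩ R2 = {BCI}.
Closure of {BCI}: C → G applies, adding G. So (BCI)⁺ = {BCGI}.
The closure contains neither all of R1 = {BCDGI} nor all of R2 = {BCEFHI}, so the common attributes are not a superkey of either fragment. The join is lossy.

No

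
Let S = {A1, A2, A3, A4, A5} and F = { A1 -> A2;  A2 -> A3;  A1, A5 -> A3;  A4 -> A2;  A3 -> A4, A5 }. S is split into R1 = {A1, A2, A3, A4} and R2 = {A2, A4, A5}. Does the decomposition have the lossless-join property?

Yes

Common attributes: R1 ∩ R2 = {A2, A4}.
Closure of {A2, A4}: A2 → A3 applies, adding A3; A3 → A4, A5 applies, adding A5. So (A2, A4)⁺ = {A2, A3, A4, A5}.
This closure contains every attribute of R2, so R1 ∩ R2 → R2. The join is lossless.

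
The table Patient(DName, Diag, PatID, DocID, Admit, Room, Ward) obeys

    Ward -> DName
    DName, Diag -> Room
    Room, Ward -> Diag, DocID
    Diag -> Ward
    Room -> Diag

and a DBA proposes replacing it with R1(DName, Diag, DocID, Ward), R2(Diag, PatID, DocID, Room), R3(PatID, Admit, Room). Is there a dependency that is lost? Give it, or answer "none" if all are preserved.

Ward → DName lies within R1.
DName, Diag → Room: restricted closure across fragments reaches Room.
Room, Ward → Diag, DocID: restricted closure across fragments reaches Diag, DocID.
Diag → Ward lies within R1.
Room → Diag lies within R2.
Every dependency is enforceable on the fragments, so the decomposition is dependency-preserving.

none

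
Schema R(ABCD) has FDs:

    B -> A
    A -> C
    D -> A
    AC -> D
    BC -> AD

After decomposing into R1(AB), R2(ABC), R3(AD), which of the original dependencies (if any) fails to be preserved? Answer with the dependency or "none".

B → A lies within R1.
A → C lies within R2.
D → A lies within R3.
AC → D: restricted closure across fragments reaches D.
BC → AD: restricted closure across fragments reaches AD.
Every dependency is enforceable on the fragments, so the decomposition is dependency-preserving.

none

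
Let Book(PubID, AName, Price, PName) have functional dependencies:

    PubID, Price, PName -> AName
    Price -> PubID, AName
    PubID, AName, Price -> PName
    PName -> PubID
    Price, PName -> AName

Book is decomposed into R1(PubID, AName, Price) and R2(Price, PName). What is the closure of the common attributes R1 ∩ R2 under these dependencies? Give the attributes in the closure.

R1 ∩ R2 = {Price}.
Price → PubID, AName applies, adding PubID, AName
PubID, AName, Price → PName applies, adding PName
Closure: {PubID, AName, Price, PName}.

PubID, AName, Price, PName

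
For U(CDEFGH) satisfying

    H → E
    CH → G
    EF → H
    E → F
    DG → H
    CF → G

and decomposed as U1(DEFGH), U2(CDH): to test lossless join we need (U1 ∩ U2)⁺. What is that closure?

DEFH

U1 ∩ U2 = {DH}.
H → E applies, adding E
E → F applies, adding F
Closure: {DEFH}.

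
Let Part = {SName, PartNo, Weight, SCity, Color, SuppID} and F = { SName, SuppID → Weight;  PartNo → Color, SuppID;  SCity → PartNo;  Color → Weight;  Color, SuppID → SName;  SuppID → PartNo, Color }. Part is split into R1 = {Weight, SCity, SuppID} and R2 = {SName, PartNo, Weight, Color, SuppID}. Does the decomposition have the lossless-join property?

Yes

Common attributes: R1 ∩ R2 = {Weight, SuppID}.
Closure of {Weight, SuppID}: SuppID → PartNo, Color applies, adding PartNo, Color; Color, SuppID → SName applies, adding SName. So (Weight, SuppID)⁺ = {SName, PartNo, Weight, Color, SuppID}.
This closure contains every attribute of R2, so R1 ∩ R2 → R2. The join is lossless.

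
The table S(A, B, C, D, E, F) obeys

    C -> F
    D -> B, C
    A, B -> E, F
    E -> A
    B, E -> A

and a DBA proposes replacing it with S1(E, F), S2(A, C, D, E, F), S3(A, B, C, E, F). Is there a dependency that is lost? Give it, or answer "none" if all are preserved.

D -> B, C

Check D → B, C: no single fragment contains all of {B, C, D}, and the restricted closure of {D} across the fragments never reaches {B, C}.
C → F is preserved.
A, B → E, F is preserved.
E → A is preserved.
B, E → A is preserved.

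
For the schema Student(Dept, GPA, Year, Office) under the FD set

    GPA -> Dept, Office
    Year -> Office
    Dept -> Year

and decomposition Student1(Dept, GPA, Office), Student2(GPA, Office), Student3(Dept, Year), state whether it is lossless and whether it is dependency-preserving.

lossless but not dependency-preserving

Lossless test (chase): Rows 1 and 2 agree on GPA; apply GPA→Dept, Office and equate their Dept, Office entries. Rows 1 and 2 agree on Dept; apply Dept→Year and equate their Year entries. Rows 1 and 3 agree on Dept; apply Dept→Year and equate their Year entries. Rows 1 and 3 agree on Year; apply Year→Office and equate their Office entries. Row 1 is now all distinguished symbols — the join is lossless.
Dependency preservation: the restricted closure of {Year} across the fragments never reaches {Office}, so Year → Office cannot be enforced without a join — not preserved.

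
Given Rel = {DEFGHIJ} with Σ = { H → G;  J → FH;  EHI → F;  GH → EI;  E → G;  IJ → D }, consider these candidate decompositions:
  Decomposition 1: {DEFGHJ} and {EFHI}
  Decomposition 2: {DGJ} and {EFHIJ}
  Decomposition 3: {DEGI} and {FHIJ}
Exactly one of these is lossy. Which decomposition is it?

Decomposition 3

Decomposition 1: common = {EFH}, closure = {EFGHI} → lossless.
Decomposition 2: common = {J}, closure = {DEFGHIJ} → lossless.
Decomposition 3: common = {I}, closure = {I} → lossy.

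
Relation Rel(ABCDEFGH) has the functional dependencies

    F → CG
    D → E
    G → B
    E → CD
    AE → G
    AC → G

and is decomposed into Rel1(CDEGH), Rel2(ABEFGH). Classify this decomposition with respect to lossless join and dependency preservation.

lossless but not dependency-preserving

Lossless test: (EGH)⁺ = {BCDEGH}, which contains all of one fragment — lossless.
Dependency preservation: the restricted closure of {F} across the fragments never reaches {CG}, so F → CG cannot be enforced without a join — not preserved.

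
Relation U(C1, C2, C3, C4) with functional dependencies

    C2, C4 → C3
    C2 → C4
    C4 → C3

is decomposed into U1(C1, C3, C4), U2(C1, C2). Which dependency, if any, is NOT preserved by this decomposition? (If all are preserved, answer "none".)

C2 → C4

Check C2 → C4: no single fragment contains all of {C2, C4}, and the restricted closure of {C2} across the fragments never reaches {C4}.
C2, C4 → C3 is preserved.
C4 → C3 is preserved.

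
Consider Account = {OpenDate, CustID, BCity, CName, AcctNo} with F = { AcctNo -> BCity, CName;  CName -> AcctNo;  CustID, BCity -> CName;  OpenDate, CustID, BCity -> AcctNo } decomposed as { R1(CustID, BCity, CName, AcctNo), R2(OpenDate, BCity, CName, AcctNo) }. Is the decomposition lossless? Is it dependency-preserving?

lossy but dependency-preserving

Lossless test: (BCity, CName, AcctNo)⁺ = {BCity, CName, AcctNo}, which is a superkey of neither fragment — lossy.
Dependency preservation: OpenDate, CustID, BCity → AcctNo is not contained in any single fragment, but the restricted closure of its left-hand side across the fragments still reaches the right-hand side; the remaining FDs each lie inside some fragment. All dependencies are preserved.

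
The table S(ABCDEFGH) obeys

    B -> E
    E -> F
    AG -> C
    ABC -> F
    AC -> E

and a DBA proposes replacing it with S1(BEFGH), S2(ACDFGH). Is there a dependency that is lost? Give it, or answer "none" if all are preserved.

Check AC → E: no single fragment contains all of {ACE}, and the restricted closure of {AC} across the fragments never reaches {E}.
B → E is preserved.
E → F is preserved.
AG → C is preserved.
ABC → F is preserved.

AC -> E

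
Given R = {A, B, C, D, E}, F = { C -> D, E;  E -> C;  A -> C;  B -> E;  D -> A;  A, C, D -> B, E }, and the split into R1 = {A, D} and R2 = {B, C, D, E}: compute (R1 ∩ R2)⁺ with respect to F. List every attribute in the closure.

A, B, C, D, E

R1 ∩ R2 = {D}.
D → A applies, adding A
A → C applies, adding C
A, C, D → B, E applies, adding B, E
Closure: {A, B, C, D, E}.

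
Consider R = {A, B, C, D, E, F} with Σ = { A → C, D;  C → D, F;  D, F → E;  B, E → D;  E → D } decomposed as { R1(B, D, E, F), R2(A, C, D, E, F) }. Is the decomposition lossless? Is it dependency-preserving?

lossy but dependency-preserving

Lossless test: (D, E, F)⁺ = {D, E, F}, which is a superkey of neither fragment — lossy.
Dependency preservation: every FD's attributes lie within a single fragment, so each can be enforced locally — preserved.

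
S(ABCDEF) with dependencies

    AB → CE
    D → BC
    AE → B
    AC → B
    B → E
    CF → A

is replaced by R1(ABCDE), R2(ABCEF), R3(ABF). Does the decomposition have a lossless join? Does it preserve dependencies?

Lossless test (chase): Rows 1 and 3 agree on AB; apply AB→CE and equate their CE entries. No row becomes fully distinguished — the join is lossy.
Dependency preservation: every FD's attributes lie within a single fragment, so each can be enforced locally — preserved.

lossy but dependency-preserving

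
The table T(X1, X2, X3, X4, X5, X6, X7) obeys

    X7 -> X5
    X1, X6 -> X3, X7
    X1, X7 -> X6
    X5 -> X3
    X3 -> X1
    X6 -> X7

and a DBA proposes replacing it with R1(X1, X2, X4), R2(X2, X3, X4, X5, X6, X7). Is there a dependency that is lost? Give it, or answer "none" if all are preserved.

Check X3 → X1: no single fragment contains all of {X1, X3}, and the restricted closure of {X3} across the fragments never reaches {X1}.
X7 → X5 is preserved.
X1, X6 → X3, X7 is preserved.
X1, X7 → X6 is preserved.
X5 → X3 is preserved.
X6 → X7 is preserved.

X3 -> X1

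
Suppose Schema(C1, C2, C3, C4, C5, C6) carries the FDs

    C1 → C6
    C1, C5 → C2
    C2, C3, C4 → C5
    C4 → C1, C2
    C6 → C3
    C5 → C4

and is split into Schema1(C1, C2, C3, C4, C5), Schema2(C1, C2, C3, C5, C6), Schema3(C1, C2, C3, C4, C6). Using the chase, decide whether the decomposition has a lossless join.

Yes

Chase test. Columns are C1, C2, C3, C4, C5, C6; row i has aⱼ where attribute j ∈ Schemai, else bᵢⱼ.
Initial tableau (one row per fragment):
  row 1: a1 a2 a3 a4 a5 b16
  row 2: a1 a2 a3 b24 a5 a6
  row 3: a1 a2 a3 a4 b35 a6
Rows 1 and 2 agree on C1; apply C1→C6 and equate their C6 entries.
Rows 1 and 3 agree on C2, C3, C4; apply C2, C3, C4→C5 and equate their C5 entries.
Rows 1 and 2 agree on C5; apply C5→C4 and equate their C4 entries.
Row 1 is now all distinguished symbols — the join is lossless.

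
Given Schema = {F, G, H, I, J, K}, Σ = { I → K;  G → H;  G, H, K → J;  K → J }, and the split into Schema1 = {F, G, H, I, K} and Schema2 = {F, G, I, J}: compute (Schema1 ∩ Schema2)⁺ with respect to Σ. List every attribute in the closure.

Schema1 ∩ Schema2 = {F, G, I}.
I → K applies, adding K
G → H applies, adding H
G, H, K → J applies, adding J
Closure: {F, G, H, I, J, K}.

F, G, H, I, J, K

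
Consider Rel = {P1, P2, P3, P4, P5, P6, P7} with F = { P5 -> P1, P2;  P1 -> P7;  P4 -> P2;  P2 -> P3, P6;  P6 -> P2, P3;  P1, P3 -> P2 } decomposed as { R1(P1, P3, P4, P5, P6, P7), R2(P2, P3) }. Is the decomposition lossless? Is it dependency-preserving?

lossy and not dependency-preserving

Lossless test: (P3)⁺ = {P3}, which is a superkey of neither fragment — lossy.
Dependency preservation: the restricted closure of {P5} across the fragments never reaches {P1, P2}, so P5 → P1, P2 cannot be enforced without a join — not preserved.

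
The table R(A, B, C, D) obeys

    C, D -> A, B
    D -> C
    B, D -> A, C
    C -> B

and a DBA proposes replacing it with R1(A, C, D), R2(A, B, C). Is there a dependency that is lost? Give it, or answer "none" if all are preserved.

C, D → A, B: restricted closure across fragments reaches A, B.
D → C lies within R1.
B, D → A, C: restricted closure across fragments reaches A, C.
C → B lies within R2.
Every dependency is enforceable on the fragments, so the decomposition is dependency-preserving.

none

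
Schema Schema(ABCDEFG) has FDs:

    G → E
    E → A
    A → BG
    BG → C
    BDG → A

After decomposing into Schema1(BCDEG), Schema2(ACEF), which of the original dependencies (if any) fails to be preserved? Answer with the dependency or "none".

G → E lies within Schema1.
E → A lies within Schema2.
A → BG: restricted closure across fragments reaches BG.
BG → C lies within Schema1.
BDG → A: restricted closure across fragments reaches A.
Every dependency is enforceable on the fragments, so the decomposition is dependency-preserving.

none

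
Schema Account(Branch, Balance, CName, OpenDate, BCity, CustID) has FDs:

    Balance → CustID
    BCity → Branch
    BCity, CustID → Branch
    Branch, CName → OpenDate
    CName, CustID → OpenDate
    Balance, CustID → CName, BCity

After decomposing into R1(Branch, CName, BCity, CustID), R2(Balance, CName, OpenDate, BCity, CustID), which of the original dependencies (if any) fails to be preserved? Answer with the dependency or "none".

Branch, CName → OpenDate

Check Branch, CName → OpenDate: no single fragment contains all of {Branch, CName, OpenDate}, and the restricted closure of {Branch, CName} across the fragments never reaches {OpenDate}.
Balance → CustID is preserved.
BCity → Branch is preserved.
BCity, CustID → Branch is preserved.
CName, CustID → OpenDate is preserved.
Balance, CustID → CName, BCity is preserved.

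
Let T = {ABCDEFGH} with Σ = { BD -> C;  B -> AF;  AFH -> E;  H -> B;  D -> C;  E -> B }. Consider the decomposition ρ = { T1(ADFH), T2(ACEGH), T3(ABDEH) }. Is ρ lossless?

Chase test. Columns are ABCDEFGH; row i has aⱼ where attribute j ∈ Ti, else bᵢⱼ.
Initial tableau (one row per fragment):
  row 1: a1 b12 b13 a4 b15 a6 b17 a8
  row 2: a1 b22 a3 b24 a5 b26 a7 a8
  row 3: a1 a2 b33 a4 a5 b36 b37 a8
Rows 1 and 2 agree on H; apply H→B and equate their B entries.
Rows 1 and 3 agree on H; apply H→B and equate their B entries.
Rows 1 and 3 agree on D; apply D→C and equate their C entries.
Rows 1 and 2 agree on B; apply B→AF and equate their AF entries.
Rows 1 and 3 agree on B; apply B→AF and equate their AF entries.
Rows 1 and 2 agree on AFH; apply AFH→E and equate their E entries.
No row becomes fully distinguished — the join is lossy.

No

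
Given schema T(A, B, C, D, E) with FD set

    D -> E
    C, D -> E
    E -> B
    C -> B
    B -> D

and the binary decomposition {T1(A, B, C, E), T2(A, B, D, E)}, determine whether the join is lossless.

Yes

Common attributes: T1 ∩ T2 = {A, B, E}.
Closure of {A, B, E}: B → D applies, adding D. So (A, B, E)⁺ = {A, B, D, E}.
This closure contains every attribute of T2, so T1 ∩ T2 → T2. The join is lossless.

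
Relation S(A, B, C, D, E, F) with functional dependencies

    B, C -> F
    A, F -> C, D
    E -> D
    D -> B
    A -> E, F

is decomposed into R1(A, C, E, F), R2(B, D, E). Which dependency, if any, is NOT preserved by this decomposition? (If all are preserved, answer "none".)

Check B, C → F: no single fragment contains all of {B, C, F}, and the restricted closure of {B, C} across the fragments never reaches {F}.
A, F → C, D is preserved.
E → D is preserved.
D → B is preserved.
A → E, F is preserved.

B, C -> F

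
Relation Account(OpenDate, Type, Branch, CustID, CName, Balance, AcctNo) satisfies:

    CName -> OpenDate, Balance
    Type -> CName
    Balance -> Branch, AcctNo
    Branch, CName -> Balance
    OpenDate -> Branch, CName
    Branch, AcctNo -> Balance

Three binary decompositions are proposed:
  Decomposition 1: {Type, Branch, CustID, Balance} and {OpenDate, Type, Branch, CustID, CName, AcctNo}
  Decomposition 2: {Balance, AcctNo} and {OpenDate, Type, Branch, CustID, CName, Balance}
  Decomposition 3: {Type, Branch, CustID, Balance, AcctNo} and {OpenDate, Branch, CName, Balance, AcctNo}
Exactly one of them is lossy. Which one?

Decomposition 1: common = {Type, Branch, CustID}, closure = {OpenDate, Type, Branch, CustID, CName, Balance, AcctNo} → lossless.
Decomposition 2: common = {Balance}, closure = {Branch, Balance, AcctNo} → lossless.
Decomposition 3: common = {Branch, Balance, AcctNo}, closure = {Branch, Balance, AcctNo} → lossy.

Decomposition 3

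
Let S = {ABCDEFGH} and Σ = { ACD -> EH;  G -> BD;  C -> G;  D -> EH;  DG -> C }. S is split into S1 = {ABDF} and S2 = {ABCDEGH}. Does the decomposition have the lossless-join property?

Common attributes: S1 ∩ S2 = {ABD}.
Closure of {ABD}: D → EH applies, adding EH. So (ABD)⁺ = {ABDEH}.
The closure contains neither all of S1 = {ABDF} nor all of S2 = {ABCDEGH}, so the common attributes are not a superkey of either fragment. The join is lossy.

No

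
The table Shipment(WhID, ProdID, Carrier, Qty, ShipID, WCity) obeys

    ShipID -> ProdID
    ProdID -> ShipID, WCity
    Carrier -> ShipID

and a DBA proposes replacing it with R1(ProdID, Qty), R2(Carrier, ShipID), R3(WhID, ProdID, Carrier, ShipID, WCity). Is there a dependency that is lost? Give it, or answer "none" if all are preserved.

none

ShipID → ProdID lies within R3.
ProdID → ShipID, WCity lies within R3.
Carrier → ShipID lies within R2.
Every dependency is enforceable on the fragments, so the decomposition is dependency-preserving.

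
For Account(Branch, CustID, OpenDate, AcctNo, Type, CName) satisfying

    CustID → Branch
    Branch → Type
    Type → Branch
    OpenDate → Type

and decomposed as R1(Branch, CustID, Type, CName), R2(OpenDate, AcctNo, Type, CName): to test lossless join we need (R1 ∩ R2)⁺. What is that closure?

Branch, Type, CName

R1 ∩ R2 = {Type, CName}.
Type → Branch applies, adding Branch
Closure: {Branch, Type, CName}.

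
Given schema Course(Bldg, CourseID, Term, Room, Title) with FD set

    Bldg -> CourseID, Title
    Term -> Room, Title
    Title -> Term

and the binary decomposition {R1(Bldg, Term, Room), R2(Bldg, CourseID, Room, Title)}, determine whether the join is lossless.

Common attributes: R1 ∩ R2 = {Bldg, Room}.
Closure of {Bldg, Room}: Bldg → CourseID, Title applies, adding CourseID, Title; Title → Term applies, adding Term. So (Bldg, Room)⁺ = {Bldg, CourseID, Term, Room, Title}.
This closure contains every attribute of R1, so R1 ∩ R2 → R1. The join is lossless.

Yes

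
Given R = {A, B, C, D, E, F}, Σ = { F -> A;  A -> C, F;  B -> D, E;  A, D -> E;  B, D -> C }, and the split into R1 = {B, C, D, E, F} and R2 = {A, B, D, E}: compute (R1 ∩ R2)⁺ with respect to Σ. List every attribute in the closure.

B, C, D, E

R1 ∩ R2 = {B, D, E}.
B, D → C applies, adding C
Closure: {B, C, D, E}.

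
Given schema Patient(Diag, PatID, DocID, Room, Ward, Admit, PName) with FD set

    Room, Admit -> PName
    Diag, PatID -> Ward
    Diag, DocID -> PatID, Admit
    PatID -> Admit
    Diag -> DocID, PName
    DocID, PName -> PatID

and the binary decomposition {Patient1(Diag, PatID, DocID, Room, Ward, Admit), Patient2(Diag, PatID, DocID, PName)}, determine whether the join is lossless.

Common attributes: Patient1 ∩ Patient2 = {Diag, PatID, DocID}.
Closure of {Diag, PatID, DocID}: Diag, PatID → Ward applies, adding Ward; Diag, DocID → PatID, Admit applies, adding Admit; Diag → DocID, PName applies, adding PName. So (Diag, PatID, DocID)⁺ = {Diag, PatID, DocID, Ward, Admit, PName}.
This closure contains every attribute of Patient2, so Patient1 ∩ Patient2 → Patient2. The join is lossless.

Yes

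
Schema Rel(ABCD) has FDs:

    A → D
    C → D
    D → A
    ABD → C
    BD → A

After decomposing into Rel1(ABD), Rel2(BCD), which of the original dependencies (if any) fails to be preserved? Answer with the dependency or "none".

none

A → D lies within Rel1.
C → D lies within Rel2.
D → A lies within Rel1.
ABD → C: restricted closure across fragments reaches C.
BD → A lies within Rel1.
Every dependency is enforceable on the fragments, so the decomposition is dependency-preserving.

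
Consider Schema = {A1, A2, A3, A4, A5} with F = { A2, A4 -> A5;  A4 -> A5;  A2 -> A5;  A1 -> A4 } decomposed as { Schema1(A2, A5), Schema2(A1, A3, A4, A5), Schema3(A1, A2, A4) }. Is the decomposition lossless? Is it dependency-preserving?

lossy but dependency-preserving

Lossless test (chase): Rows 2 and 3 agree on A4; apply A4→A5 and equate their A5 entries. No row becomes fully distinguished — the join is lossy.
Dependency preservation: A2, A4 → A5 is not contained in any single fragment, but the restricted closure of its left-hand side across the fragments still reaches the right-hand side; the remaining FDs each lie inside some fragment. All dependencies are preserved.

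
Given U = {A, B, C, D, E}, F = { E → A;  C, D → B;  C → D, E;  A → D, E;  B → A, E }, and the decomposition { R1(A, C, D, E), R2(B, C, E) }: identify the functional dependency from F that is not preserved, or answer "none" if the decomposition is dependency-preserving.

none

E → A lies within R1.
C, D → B: restricted closure across fragments reaches B.
C → D, E lies within R1.
A → D, E lies within R1.
B → A, E: restricted closure across fragments reaches A, E.
Every dependency is enforceable on the fragments, so the decomposition is dependency-preserving.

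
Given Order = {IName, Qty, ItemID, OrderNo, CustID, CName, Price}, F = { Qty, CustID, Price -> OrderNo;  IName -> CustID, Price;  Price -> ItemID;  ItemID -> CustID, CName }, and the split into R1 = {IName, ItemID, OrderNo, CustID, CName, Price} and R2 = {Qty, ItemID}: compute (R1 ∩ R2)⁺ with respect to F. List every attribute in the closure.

R1 ∩ R2 = {ItemID}.
ItemID → CustID, CName applies, adding CustID, CName
Closure: {ItemID, CustID, CName}.

ItemID, CustID, CName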